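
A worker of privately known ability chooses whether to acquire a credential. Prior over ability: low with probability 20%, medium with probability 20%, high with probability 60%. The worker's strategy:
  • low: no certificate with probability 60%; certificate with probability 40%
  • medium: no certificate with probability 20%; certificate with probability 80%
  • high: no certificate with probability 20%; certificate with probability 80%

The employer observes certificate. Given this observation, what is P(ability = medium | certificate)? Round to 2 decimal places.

0.22

P(certificate) = 0.2·0.4 + 0.2·0.8 + 0.6·0.8 = 0.72
P(medium | certificate) = (0.2·0.8) / 0.72 = 0.16 / 0.72 = 0.222222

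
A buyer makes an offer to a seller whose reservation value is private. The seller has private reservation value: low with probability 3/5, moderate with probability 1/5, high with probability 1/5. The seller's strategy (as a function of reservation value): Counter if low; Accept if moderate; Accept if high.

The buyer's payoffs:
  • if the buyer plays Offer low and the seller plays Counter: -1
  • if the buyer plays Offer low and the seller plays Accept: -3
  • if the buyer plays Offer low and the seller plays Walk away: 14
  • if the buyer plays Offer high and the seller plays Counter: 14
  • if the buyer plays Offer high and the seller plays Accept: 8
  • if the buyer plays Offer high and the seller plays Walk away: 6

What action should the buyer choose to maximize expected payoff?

E[Offer low] = 3/5·(-1) + 1/5·(-3) + 1/5·(-3) = -9/5
E[Offer high] = 3/5·(14) + 1/5·(8) + 1/5·(8) = 58/5
Best response: Offer high (58/5 is the largest).

Offer high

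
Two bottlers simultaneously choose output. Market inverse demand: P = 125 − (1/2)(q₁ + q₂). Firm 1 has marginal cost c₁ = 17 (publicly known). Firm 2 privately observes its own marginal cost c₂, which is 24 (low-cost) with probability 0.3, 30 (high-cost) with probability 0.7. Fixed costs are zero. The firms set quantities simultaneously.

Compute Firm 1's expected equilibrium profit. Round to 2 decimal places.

Each type of Firm 2 best-responds to q₁; Firm 1 best-responds to the expected q₂ over Firm 2's types.
Firm 2 with cost c maximizes (125 − (1/2)(q₁+q₂) − c)·q₂, giving q₂(c) = (125 − c − (1/2)q₁).
E[c₂] = 0.3·24 + 0.7·30 = 28.2
Firm 1's FOC against E[q₂] yields q₁ = (125 − 2·17 + E[c₂])/(3/2) = (125 − 34 + 28.2)/(3/2) = 79.4667.
E[P] = 125 − (1/2)·(q₁ + E[q₂]) = 56.7333; Firm 1's expected profit = (E[P] − 17)·q₁ = (56.7333 − 17)·79.4667 = 3157.48.

3157.48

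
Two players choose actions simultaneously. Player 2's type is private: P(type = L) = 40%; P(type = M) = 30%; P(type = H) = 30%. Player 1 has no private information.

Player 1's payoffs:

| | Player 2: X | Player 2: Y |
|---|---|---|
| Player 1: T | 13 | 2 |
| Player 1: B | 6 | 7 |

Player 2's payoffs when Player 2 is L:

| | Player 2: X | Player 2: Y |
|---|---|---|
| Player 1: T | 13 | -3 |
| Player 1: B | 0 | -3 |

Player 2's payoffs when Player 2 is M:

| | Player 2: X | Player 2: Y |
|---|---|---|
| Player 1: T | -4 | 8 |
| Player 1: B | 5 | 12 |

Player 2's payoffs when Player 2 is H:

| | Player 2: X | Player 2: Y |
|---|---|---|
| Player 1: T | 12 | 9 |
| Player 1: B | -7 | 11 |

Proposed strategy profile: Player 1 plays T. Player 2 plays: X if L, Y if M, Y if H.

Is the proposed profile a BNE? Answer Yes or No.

Player 1 plays T: E[T] = 0.4·(13) + 0.3·(2) + 0.3·(2) = 6.4; E[B] = 6.6. Not best-responding. ✗
Player 2 (type L), facing T: X gives 13, Y gives -3. Proposed X is best. ✓
Player 2 (type M), facing T: X gives -4, Y gives 8. Proposed Y is best. ✓
Player 2 (type H), facing T: X gives 12, Y gives 9. Proposed Y is not best — profitable deviation exists. ✗

No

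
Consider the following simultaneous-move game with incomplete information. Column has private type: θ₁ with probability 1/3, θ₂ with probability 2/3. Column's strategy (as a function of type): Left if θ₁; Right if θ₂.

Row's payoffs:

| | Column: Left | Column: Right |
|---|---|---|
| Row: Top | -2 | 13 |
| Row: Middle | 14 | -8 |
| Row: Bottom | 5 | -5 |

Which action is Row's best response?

Top

Compute Row's expected payoff for each action, taking the expectation over Column's type.
E[Top] = 1/3·(-2) + 2/3·(13) = 8
E[Middle] = 1/3·(14) + 2/3·(-8) = -2/3
E[Bottom] = 1/3·(5) + 2/3·(-5) = -5/3
Best response: Top (8 is the largest).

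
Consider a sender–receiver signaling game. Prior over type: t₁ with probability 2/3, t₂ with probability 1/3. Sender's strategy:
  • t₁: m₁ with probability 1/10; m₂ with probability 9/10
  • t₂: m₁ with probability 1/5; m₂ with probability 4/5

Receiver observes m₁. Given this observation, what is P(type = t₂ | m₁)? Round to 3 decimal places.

0.500

Apply Bayes' rule using the sender's strategy as the likelihood.
P(m₁) = (2/3)·(1/10) + (1/3)·(1/5) = 2/15
P(t₂ | m₁) = ((1/3)·(1/5)) / (2/15) = (1/15) / (2/15) = 1/2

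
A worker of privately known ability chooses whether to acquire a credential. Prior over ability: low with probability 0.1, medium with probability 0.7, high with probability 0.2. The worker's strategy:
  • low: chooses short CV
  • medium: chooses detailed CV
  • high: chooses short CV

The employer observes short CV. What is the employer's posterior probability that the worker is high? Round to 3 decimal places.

P(short CV) = 0.1·1 + 0.7·0 + 0.2·1 = 0.3
P(high | short CV) = (0.2·1) / 0.3 = 0.2 / 0.3 = 0.666667

0.667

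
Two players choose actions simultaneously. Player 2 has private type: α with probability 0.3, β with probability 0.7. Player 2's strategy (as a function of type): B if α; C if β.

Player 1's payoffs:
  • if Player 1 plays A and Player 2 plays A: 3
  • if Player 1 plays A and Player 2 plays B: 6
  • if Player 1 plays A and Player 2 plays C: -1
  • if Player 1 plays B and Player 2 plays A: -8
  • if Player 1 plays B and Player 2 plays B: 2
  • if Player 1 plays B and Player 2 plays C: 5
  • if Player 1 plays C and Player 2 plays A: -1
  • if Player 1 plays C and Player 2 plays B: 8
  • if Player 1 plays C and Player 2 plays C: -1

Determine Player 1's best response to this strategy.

E[A] = 0.3·(6) + 0.7·(-1) = 1.1
E[B] = 0.3·(2) + 0.7·(5) = 4.1
E[C] = 0.3·(8) + 0.7·(-1) = 1.7
Best response: B (4.1 is the largest).

B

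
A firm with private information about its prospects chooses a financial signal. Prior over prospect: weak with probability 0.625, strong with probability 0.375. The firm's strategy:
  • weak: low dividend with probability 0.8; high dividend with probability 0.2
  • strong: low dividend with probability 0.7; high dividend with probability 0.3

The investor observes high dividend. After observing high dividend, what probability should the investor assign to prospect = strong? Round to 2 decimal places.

0.47

P(high dividend) = 0.625·0.2 + 0.375·0.3 = 0.2375
P(strong | high dividend) = (0.375·0.3) / 0.2375 = 0.1125 / 0.2375 = 0.473684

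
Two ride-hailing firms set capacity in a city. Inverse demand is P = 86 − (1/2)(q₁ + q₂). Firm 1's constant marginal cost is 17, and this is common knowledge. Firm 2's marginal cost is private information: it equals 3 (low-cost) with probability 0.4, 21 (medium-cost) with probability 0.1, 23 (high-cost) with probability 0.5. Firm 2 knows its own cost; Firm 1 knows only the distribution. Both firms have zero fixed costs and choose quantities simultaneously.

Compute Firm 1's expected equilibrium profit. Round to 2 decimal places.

Firm 2 with cost c maximizes (86 − (1/2)(q₁+q₂) − c)·q₂, giving q₂(c) = (86 − c − (1/2)q₁).
E[c₂] = 0.4·3 + 0.1·21 + 0.5·23 = 14.8
Firm 1's FOC against E[q₂] yields q₁ = (86 − 2·17 + E[c₂])/(3/2) = (86 − 34 + 14.8)/(3/2) = 44.5333.
E[P] = 86 − (1/2)·(q₁ + E[q₂]) = 39.2667; Firm 1's expected profit = (E[P] − 17)·q₁ = (39.2667 − 17)·44.5333 = 991.609.

991.61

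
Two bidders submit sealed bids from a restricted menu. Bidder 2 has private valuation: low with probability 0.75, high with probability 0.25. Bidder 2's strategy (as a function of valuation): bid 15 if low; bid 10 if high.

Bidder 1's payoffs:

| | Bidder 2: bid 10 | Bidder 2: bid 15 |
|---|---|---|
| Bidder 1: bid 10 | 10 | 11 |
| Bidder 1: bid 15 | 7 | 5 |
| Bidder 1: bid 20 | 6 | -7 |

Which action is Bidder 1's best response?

Compute Bidder 1's expected payoff for each action, taking the expectation over Bidder 2's type.
E[bid 10] = 0.75·(11) + 0.25·(10) = 10.75
E[bid 15] = 0.75·(5) + 0.25·(7) = 5.5
E[bid 20] = 0.75·(-7) + 0.25·(6) = -3.75
Best response: bid 10 (10.75 is the largest).

bid 10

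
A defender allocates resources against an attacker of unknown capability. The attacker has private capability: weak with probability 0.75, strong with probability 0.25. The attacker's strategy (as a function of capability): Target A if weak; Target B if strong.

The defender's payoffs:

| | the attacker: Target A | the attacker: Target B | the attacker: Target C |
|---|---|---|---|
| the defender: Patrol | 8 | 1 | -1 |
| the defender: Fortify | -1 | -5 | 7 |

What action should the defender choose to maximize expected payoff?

Patrol

E[Patrol] = 0.75·(8) + 0.25·(1) = 6.25
E[Fortify] = 0.75·(-1) + 0.25·(-5) = -2
Best response: Patrol (6.25 is the largest).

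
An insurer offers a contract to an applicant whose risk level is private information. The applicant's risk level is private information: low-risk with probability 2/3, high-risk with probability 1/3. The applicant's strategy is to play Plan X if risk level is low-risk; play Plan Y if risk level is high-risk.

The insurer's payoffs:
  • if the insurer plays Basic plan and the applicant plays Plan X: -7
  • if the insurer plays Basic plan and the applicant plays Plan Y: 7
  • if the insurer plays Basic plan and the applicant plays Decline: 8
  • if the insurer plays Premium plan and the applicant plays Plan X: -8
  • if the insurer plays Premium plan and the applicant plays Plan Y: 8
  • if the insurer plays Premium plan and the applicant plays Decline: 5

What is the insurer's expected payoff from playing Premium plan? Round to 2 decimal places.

-2.67

E[Premium plan] = 2/3·(-8) + 1/3·8 = (-16/3) + 8/3 = -8/3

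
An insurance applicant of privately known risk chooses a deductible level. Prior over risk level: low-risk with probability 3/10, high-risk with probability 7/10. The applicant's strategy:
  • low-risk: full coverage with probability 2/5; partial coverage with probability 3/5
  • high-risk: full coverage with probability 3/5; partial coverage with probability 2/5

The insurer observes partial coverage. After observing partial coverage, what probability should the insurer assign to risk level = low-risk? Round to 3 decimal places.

P(partial coverage) = (3/10)·(3/5) + (7/10)·(2/5) = 23/50
P(low-risk | partial coverage) = ((3/10)·(3/5)) / (23/50) = (9/50) / (23/50) = 9/23

0.391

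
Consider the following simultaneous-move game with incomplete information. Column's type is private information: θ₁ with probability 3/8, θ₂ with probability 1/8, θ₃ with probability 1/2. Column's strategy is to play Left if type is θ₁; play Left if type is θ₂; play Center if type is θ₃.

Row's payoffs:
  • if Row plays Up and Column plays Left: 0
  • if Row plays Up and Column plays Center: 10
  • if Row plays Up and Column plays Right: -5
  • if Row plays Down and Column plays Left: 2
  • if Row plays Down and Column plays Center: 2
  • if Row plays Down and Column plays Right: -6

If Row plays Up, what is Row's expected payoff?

Take the expectation over Column's type, weighting each type's action by its prior probability.
E[Up] = 3/8·0 + 1/8·0 + 1/2·10 = 0 + 0 + 5 = 5

5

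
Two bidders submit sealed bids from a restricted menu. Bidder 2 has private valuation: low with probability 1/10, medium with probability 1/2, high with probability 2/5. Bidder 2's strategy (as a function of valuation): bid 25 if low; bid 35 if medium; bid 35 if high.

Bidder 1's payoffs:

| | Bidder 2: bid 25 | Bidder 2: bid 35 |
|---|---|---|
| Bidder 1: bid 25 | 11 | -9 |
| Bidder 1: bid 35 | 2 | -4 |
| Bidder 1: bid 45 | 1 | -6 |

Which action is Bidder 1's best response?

Compute Bidder 1's expected payoff for each action, taking the expectation over Bidder 2's type.
E[bid 25] = 1/10·(11) + 1/2·(-9) + 2/5·(-9) = -7
E[bid 35] = 1/10·(2) + 1/2·(-4) + 2/5·(-4) = -17/5
E[bid 45] = 1/10·(1) + 1/2·(-6) + 2/5·(-6) = -53/10
Best response: bid 35 (-17/5 is the largest).

bid 35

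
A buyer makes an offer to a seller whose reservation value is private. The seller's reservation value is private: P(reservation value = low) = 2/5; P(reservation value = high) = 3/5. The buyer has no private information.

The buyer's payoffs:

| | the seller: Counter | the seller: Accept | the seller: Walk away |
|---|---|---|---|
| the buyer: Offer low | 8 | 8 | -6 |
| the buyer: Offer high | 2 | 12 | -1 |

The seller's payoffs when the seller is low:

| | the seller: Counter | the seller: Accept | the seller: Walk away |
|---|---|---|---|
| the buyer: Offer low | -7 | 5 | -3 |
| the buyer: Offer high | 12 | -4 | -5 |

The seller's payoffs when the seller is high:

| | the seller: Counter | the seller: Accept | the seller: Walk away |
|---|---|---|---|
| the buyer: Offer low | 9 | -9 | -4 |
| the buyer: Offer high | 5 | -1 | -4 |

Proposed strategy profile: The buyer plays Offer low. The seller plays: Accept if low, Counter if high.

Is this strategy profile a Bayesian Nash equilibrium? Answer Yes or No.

The buyer plays Offer low: E[Offer low] = 2/5·(8) + 3/5·(8) = 8; E[Offer high] = 6. Best-responding. ✓
The seller (reservation value low), facing Offer low: Counter gives -7, Accept gives 5, Walk away gives -3. Proposed Accept is best. ✓
The seller (reservation value high), facing Offer low: Counter gives 9, Accept gives -9, Walk away gives -4. Proposed Counter is best. ✓

Yes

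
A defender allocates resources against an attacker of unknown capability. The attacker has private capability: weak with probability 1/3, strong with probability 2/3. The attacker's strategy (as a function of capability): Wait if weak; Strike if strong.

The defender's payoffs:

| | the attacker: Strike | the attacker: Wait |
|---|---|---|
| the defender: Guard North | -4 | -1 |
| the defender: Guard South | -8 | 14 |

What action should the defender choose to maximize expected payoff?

E[Guard North] = 1/3·(-1) + 2/3·(-4) = -3
E[Guard South] = 1/3·(14) + 2/3·(-8) = -2/3
Best response: Guard South (-2/3 is the largest).

Guard South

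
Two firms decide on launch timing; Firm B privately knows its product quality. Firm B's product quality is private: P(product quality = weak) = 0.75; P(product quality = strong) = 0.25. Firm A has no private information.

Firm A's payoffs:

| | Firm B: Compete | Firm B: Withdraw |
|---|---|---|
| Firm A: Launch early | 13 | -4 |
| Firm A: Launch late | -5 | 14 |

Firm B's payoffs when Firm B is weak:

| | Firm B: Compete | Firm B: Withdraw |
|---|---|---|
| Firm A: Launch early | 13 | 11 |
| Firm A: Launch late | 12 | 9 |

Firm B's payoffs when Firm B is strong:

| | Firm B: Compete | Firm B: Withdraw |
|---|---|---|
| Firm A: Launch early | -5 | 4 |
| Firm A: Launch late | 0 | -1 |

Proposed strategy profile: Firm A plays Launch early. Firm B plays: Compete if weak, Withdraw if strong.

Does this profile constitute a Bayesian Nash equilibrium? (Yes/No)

Yes

Firm A plays Launch early: E[Launch early] = 0.75·(13) + 0.25·(-4) = 8.75; E[Launch late] = -0.25. Best-responding. ✓
Firm B (product quality weak), facing Launch early: Compete gives 13, Withdraw gives 11. Proposed Compete is best. ✓
Firm B (product quality strong), facing Launch early: Compete gives -5, Withdraw gives 4. Proposed Withdraw is best. ✓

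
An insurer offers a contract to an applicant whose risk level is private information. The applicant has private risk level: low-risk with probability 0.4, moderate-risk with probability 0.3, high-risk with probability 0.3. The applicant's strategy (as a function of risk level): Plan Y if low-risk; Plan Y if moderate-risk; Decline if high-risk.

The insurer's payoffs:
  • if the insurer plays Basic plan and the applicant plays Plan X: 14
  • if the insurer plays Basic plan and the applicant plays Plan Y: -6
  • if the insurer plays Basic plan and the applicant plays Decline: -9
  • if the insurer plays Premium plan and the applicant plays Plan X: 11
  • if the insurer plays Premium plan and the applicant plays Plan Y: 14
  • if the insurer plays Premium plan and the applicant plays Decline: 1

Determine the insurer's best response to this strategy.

Premium plan

E[Basic plan] = 0.4·(-6) + 0.3·(-6) + 0.3·(-9) = -6.9
E[Premium plan] = 0.4·(14) + 0.3·(14) + 0.3·(1) = 10.1
Best response: Premium plan (10.1 is the largest).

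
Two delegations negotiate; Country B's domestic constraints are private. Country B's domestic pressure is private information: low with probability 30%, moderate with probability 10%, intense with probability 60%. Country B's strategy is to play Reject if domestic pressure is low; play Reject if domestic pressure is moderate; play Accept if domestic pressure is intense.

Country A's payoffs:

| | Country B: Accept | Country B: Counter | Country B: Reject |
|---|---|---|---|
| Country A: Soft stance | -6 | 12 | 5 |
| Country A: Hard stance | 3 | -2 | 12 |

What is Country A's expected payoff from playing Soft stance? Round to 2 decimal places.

E[Soft stance] = 0.3·5 + 0.1·5 + 0.6·(-6) = 1.5 + 0.5 + (-3.6) = -1.6

-1.60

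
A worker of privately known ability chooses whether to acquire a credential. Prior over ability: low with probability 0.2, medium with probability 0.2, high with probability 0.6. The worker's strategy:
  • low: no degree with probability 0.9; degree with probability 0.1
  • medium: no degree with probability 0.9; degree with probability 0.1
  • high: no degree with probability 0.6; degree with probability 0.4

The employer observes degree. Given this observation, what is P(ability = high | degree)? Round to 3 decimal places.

0.857

Apply Bayes' rule using the sender's strategy as the likelihood.
P(degree) = 0.2·0.1 + 0.2·0.1 + 0.6·0.4 = 0.28
P(high | degree) = (0.6·0.4) / 0.28 = 0.24 / 0.28 = 0.857143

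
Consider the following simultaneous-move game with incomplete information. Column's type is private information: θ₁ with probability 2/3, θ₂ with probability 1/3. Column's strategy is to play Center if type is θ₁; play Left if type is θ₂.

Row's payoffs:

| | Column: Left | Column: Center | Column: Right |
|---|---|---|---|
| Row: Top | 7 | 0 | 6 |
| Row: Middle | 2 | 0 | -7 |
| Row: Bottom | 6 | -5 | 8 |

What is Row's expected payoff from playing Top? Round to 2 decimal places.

2.33

E[Top] = 2/3·0 + 1/3·7 = 0 + 7/3 = 7/3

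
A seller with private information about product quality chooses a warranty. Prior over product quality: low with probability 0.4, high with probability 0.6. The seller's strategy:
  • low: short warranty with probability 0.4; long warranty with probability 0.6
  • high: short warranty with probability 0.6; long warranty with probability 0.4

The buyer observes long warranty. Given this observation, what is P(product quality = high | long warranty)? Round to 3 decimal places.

P(long warranty) = 0.4·0.6 + 0.6·0.4 = 0.48
P(high | long warranty) = (0.6·0.4) / 0.48 = 0.24 / 0.48 = 0.5

0.500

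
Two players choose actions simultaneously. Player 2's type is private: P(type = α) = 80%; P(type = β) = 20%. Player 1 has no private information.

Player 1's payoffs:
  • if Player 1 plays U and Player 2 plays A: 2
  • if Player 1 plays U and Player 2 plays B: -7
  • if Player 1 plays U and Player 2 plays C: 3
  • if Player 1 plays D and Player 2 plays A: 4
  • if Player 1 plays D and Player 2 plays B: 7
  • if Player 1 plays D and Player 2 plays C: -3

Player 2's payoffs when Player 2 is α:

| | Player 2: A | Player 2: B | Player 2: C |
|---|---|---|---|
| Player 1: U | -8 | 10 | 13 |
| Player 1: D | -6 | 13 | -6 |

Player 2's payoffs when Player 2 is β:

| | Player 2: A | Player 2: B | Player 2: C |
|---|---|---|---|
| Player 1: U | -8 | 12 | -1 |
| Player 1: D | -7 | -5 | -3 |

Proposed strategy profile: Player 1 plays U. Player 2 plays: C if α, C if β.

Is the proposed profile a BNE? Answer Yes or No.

A profile is a BNE iff every type of every player is best-responding given beliefs about the other side.
Player 1 plays U: E[U] = 0.8·(3) + 0.2·(3) = 3; E[D] = -3. Best-responding. ✓
Player 2 (type α), facing U: A gives -8, B gives 10, C gives 13. Proposed C is best. ✓
Player 2 (type β), facing U: A gives -8, B gives 12, C gives -1. Proposed C is not best — profitable deviation exists. ✗

No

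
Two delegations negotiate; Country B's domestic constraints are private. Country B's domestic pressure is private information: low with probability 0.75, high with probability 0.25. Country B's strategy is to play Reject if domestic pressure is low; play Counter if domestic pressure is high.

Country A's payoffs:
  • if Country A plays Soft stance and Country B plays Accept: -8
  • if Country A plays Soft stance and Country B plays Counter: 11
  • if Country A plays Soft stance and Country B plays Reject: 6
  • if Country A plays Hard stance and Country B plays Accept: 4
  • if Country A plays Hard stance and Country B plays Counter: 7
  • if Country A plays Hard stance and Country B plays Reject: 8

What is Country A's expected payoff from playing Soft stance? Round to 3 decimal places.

Take the expectation over Country B's domestic pressure, weighting each type's action by its prior probability.
E[Soft stance] = 0.75·6 + 0.25·11 = 4.5 + 2.75 = 7.25

7.250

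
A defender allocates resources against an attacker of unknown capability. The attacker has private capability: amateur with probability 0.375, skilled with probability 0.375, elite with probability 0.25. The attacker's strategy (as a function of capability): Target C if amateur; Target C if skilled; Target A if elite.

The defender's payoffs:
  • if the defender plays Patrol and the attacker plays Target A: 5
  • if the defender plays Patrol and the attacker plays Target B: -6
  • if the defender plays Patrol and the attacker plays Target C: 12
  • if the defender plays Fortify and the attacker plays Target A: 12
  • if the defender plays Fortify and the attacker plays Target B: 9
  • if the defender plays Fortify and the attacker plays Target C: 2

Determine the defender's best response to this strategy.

E[Patrol] = 0.375·(12) + 0.375·(12) + 0.25·(5) = 10.25
E[Fortify] = 0.375·(2) + 0.375·(2) + 0.25·(12) = 4.5
Best response: Patrol (10.25 is the largest).

Patrol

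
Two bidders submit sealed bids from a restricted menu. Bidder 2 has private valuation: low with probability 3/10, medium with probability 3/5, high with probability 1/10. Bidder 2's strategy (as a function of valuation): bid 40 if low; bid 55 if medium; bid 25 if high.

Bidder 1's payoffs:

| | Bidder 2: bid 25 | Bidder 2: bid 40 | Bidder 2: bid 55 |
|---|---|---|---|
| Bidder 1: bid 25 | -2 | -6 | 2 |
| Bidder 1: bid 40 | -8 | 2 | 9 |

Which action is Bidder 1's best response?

bid 40

E[bid 25] = 3/10·(-6) + 3/5·(2) + 1/10·(-2) = -4/5
E[bid 40] = 3/10·(2) + 3/5·(9) + 1/10·(-8) = 26/5
Best response: bid 40 (26/5 is the largest).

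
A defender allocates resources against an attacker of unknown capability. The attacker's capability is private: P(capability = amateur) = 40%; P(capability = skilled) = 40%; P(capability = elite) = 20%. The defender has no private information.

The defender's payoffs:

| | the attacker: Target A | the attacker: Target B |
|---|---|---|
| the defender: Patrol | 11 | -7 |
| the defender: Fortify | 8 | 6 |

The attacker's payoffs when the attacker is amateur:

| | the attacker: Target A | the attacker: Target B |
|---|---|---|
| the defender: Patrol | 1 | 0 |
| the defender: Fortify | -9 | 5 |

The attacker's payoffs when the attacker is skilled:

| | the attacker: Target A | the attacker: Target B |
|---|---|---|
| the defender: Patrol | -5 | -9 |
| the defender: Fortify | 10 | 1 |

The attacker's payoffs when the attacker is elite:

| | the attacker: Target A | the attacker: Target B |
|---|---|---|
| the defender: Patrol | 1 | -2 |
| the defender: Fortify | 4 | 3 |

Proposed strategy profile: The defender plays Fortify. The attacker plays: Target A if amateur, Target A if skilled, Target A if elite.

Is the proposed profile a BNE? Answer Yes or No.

The defender plays Fortify: E[Fortify] = 0.4·(8) + 0.4·(8) + 0.2·(8) = 8; E[Patrol] = 11. Not best-responding. ✗
The attacker (capability amateur), facing Fortify: Target A gives -9, Target B gives 5. Proposed Target A is not best — profitable deviation exists. ✗
The attacker (capability skilled), facing Fortify: Target A gives 10, Target B gives 1. Proposed Target A is best. ✓
The attacker (capability elite), facing Fortify: Target A gives 4, Target B gives 3. Proposed Target A is best. ✓

No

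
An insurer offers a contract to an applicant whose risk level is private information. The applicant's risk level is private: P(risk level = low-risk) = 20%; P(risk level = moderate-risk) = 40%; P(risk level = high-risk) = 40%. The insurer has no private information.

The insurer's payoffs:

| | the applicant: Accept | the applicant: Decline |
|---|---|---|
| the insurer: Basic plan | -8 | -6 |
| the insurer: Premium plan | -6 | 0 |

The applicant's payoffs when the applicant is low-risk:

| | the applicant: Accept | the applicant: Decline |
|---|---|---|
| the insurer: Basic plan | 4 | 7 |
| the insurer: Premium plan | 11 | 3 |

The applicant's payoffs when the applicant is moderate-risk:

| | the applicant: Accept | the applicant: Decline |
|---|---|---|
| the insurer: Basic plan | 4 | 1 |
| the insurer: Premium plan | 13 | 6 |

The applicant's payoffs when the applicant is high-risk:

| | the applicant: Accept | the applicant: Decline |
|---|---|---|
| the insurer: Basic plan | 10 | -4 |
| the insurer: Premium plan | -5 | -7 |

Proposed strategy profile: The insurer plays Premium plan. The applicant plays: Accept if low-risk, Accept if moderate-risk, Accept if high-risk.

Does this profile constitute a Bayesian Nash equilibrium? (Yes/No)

Yes

The insurer plays Premium plan: E[Premium plan] = 0.2·(-6) + 0.4·(-6) + 0.4·(-6) = -6; E[Basic plan] = -8. Best-responding. ✓
The applicant (risk level low-risk), facing Premium plan: Accept gives 11, Decline gives 3. Proposed Accept is best. ✓
The applicant (risk level moderate-risk), facing Premium plan: Accept gives 13, Decline gives 6. Proposed Accept is best. ✓
The applicant (risk level high-risk), facing Premium plan: Accept gives -5, Decline gives -7. Proposed Accept is best. ✓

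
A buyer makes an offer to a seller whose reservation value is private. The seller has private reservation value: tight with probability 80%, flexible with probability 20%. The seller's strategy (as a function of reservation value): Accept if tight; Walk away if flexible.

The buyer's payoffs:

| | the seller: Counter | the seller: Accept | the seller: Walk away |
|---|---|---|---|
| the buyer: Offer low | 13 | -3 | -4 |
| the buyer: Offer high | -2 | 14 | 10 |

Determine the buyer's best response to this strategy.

Compute the buyer's expected payoff for each action, taking the expectation over the seller's type.
E[Offer low] = 0.8·(-3) + 0.2·(-4) = -3.2
E[Offer high] = 0.8·(14) + 0.2·(10) = 13.2
Best response: Offer high (13.2 is the largest).

Offer high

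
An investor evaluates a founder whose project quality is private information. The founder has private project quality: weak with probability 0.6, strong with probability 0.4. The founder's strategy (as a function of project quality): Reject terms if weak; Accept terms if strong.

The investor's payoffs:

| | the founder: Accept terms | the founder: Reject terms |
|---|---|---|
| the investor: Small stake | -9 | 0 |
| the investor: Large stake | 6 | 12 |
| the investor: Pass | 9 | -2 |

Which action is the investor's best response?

Compute the investor's expected payoff for each action, taking the expectation over the founder's type.
E[Small stake] = 0.6·(0) + 0.4·(-9) = -3.6
E[Large stake] = 0.6·(12) + 0.4·(6) = 9.6
E[Pass] = 0.6·(-2) + 0.4·(9) = 2.4
Best response: Large stake (9.6 is the largest).

Large stake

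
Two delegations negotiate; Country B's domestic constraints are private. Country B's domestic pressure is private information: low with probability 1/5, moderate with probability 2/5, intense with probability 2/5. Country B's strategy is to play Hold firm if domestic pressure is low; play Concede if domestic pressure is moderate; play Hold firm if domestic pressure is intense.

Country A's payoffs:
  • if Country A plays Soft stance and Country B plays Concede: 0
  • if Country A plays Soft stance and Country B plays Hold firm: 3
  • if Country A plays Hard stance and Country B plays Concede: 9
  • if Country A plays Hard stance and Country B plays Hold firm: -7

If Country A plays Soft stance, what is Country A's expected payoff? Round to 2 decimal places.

1.80

Take the expectation over Country B's domestic pressure, weighting each type's action by its prior probability.
E[Soft stance] = 1/5·3 + 2/5·0 + 2/5·3 = 3/5 + 0 + 6/5 = 9/5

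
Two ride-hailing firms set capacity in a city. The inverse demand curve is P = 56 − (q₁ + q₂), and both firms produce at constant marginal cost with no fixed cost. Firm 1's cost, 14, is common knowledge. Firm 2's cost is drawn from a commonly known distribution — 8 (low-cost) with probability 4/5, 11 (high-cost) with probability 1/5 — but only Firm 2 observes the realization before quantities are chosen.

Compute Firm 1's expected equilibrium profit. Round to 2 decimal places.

148.84

Each type of Firm 2 best-responds to q₁; Firm 1 best-responds to the expected q₂ over Firm 2's types.
Firm 2 with cost c maximizes (56 − (q₁+q₂) − c)·q₂, giving q₂(c) = (56 − c − q₁)/2.
E[c₂] = 4/5·8 + 1/5·11 = 8.6
Firm 1's FOC against E[q₂] yields q₁ = (56 − 2·14 + E[c₂])/3 = (56 − 28 + 8.6)/3 = 12.2.
E[P] = 56 − (q₁ + E[q₂]) = 26.2; Firm 1's expected profit = (E[P] − 14)·q₁ = (26.2 − 14)·12.2 = 148.84.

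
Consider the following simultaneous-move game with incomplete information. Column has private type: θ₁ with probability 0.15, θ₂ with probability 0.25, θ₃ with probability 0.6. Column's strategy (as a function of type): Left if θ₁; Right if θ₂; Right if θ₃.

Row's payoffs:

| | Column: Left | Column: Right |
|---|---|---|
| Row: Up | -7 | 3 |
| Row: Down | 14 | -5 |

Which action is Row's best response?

E[Up] = 0.15·(-7) + 0.25·(3) + 0.6·(3) = 1.5
E[Down] = 0.15·(14) + 0.25·(-5) + 0.6·(-5) = -2.15
Best response: Up (1.5 is the largest).

Up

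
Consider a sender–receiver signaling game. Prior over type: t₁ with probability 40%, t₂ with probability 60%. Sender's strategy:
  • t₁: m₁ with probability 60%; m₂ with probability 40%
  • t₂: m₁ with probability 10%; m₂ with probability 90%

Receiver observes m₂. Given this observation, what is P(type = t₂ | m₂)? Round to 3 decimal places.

P(m₂) = 0.4·0.4 + 0.6·0.9 = 0.7
P(t₂ | m₂) = (0.6·0.9) / 0.7 = 0.54 / 0.7 = 0.771429

0.771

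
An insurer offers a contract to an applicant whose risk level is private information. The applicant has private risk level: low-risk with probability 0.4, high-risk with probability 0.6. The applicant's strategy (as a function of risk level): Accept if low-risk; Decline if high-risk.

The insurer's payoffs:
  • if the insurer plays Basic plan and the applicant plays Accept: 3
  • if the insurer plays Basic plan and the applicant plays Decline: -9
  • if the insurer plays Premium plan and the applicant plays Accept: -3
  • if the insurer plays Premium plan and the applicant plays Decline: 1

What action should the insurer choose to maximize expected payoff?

Compute the insurer's expected payoff for each action, taking the expectation over the applicant's type.
E[Basic plan] = 0.4·(3) + 0.6·(-9) = -4.2
E[Premium plan] = 0.4·(-3) + 0.6·(1) = -0.6
Best response: Premium plan (-0.6 is the largest).

Premium plan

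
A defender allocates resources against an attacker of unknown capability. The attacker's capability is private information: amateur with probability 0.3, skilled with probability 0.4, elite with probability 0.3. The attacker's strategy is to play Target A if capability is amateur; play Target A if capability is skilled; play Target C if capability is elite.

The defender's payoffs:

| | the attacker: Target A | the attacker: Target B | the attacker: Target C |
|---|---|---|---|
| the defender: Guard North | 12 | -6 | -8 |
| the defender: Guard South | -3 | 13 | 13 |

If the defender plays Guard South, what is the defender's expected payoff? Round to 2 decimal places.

1.80

Take the expectation over the attacker's capability, weighting each type's action by its prior probability.
E[Guard South] = 0.3·(-3) + 0.4·(-3) + 0.3·13 = (-0.9) + (-1.2) + 3.9 = 1.8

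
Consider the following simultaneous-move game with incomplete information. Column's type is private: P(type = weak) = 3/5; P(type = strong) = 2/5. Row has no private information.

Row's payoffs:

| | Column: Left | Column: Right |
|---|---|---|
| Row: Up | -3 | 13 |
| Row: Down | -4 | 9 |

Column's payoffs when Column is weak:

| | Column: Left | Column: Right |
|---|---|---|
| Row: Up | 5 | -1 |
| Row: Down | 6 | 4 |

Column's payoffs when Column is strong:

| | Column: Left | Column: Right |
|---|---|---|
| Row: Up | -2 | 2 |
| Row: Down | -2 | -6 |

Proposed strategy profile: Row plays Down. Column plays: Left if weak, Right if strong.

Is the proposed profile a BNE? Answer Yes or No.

No

A profile is a BNE iff every type of every player is best-responding given beliefs about the other side.
Row plays Down: E[Down] = 3/5·(-4) + 2/5·(9) = 6/5; E[Up] = 17/5. Not best-responding. ✗
Column (type weak), facing Down: Left gives 6, Right gives 4. Proposed Left is best. ✓
Column (type strong), facing Down: Left gives -2, Right gives -6. Proposed Right is not best — profitable deviation exists. ✗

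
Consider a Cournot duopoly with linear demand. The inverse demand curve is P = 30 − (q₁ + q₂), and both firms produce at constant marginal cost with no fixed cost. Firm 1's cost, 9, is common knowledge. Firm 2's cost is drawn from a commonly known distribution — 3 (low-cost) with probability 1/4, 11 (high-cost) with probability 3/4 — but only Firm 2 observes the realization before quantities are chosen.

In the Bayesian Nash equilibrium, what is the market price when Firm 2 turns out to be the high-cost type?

17

Type-c best response for Firm 2: q₂(c) = (30 − c)/2 − q₁/2.
Firm 1 maximizes expected profit; its first-order condition is 30 − 2q₁ − E[q₂] − 9 = 0.
Substituting E[q₂] and solving: E[c₂] = 9, so q₁ = (30 − 2·9 + 9)/3 = 7.
q₂(high-cost) = 6, so P = 30 − (7 + 6) = 17.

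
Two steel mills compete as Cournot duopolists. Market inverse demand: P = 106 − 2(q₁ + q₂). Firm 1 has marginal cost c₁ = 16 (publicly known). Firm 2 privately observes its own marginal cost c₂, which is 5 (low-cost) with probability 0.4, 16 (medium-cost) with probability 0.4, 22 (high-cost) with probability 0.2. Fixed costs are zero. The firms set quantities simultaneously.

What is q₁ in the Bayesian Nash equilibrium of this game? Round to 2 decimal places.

14.47

Firm 2 with cost c maximizes (106 − 2(q₁+q₂) − c)·q₂, giving q₂(c) = (106 − c − 2q₁)/4.
E[c₂] = 0.4·5 + 0.4·16 + 0.2·22 = 12.8
Firm 1's FOC against E[q₂] yields q₁ = (106 − 2·16 + E[c₂])/6 = (106 − 32 + 12.8)/6 = 14.4667.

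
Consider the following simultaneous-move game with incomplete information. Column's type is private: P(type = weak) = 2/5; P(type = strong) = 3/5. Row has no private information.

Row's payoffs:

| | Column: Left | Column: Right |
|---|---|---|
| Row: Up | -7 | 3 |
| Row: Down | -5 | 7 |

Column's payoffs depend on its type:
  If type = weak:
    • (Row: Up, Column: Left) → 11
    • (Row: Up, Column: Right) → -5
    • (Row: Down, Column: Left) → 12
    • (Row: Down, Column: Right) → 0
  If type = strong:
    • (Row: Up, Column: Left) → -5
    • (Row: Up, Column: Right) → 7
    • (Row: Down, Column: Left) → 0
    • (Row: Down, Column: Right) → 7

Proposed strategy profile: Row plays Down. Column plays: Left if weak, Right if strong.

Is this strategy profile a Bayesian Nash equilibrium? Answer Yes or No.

Row plays Down: E[Down] = 2/5·(-5) + 3/5·(7) = 11/5; E[Up] = -1. Best-responding. ✓
Column (type weak), facing Down: Left gives 12, Right gives 0. Proposed Left is best. ✓
Column (type strong), facing Down: Left gives 0, Right gives 7. Proposed Right is best. ✓

Yes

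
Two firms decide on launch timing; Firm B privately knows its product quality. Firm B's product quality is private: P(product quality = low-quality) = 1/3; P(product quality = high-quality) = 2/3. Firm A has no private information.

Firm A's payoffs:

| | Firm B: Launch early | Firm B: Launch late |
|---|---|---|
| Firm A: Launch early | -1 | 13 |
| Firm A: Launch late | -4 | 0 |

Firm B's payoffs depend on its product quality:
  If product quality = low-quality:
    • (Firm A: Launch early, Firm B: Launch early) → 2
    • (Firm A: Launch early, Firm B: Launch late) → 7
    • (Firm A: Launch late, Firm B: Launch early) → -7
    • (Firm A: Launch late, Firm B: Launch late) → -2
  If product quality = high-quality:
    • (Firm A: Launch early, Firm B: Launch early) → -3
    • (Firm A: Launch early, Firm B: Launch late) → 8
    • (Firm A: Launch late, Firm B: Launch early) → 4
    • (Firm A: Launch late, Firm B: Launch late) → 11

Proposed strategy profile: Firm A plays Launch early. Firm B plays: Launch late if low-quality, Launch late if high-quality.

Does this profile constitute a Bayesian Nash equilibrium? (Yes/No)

Yes

Firm A plays Launch early: E[Launch early] = 1/3·(13) + 2/3·(13) = 13; E[Launch late] = 0. Best-responding. ✓
Firm B (product quality low-quality), facing Launch early: Launch early gives 2, Launch late gives 7. Proposed Launch late is best. ✓
Firm B (product quality high-quality), facing Launch early: Launch early gives -3, Launch late gives 8. Proposed Launch late is best. ✓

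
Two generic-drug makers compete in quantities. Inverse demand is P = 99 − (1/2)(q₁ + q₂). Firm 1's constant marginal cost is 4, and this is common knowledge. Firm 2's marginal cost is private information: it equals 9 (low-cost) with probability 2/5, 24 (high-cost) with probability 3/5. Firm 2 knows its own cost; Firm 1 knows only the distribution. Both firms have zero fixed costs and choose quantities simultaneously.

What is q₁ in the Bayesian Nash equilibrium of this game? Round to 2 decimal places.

Firm 2 with cost c maximizes (99 − (1/2)(q₁+q₂) − c)·q₂, giving q₂(c) = (99 − c − (1/2)q₁).
E[c₂] = 2/5·9 + 3/5·24 = 18
Firm 1's FOC against E[q₂] yields q₁ = (99 − 2·4 + E[c₂])/(3/2) = (99 − 8 + 18)/(3/2) = 72.6667.

72.67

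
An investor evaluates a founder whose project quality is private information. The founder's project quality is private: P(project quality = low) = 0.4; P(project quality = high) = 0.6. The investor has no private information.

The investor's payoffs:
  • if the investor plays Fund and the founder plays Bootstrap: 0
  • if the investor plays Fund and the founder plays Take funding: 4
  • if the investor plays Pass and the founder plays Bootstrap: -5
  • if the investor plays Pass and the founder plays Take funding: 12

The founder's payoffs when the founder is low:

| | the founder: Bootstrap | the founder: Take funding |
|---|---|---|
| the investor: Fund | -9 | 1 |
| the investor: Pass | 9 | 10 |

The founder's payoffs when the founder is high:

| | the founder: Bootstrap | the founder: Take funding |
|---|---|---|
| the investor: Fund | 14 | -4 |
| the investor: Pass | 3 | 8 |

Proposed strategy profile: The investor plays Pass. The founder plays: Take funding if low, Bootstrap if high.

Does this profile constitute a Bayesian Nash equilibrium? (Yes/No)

No

The investor plays Pass: E[Pass] = 0.4·(12) + 0.6·(-5) = 1.8; E[Fund] = 1.6. Best-responding. ✓
The founder (project quality low), facing Pass: Bootstrap gives 9, Take funding gives 10. Proposed Take funding is best. ✓
The founder (project quality high), facing Pass: Bootstrap gives 3, Take funding gives 8. Proposed Bootstrap is not best — profitable deviation exists. ✗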